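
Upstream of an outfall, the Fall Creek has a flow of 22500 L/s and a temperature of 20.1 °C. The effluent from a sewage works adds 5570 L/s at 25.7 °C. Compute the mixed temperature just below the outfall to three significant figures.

Flow-weighted mixing: C = (Q_r C_r + Q_w C_w)/(Q_r + Q_w)
= (22500×20.1 + 5570×25.7)/(22500 + 5570) = 595400/28070 = 21.21 °C.

21.2 °C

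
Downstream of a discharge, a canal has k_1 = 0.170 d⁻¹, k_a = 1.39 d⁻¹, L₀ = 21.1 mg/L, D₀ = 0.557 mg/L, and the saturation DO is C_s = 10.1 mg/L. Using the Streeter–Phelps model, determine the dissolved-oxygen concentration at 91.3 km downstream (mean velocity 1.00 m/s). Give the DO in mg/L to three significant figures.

Travel time t = x/v = 91.3 km / (1.00 m/s) = 91300 m / 1.00 m/s = 91300 s = 1.057 d.
k_1 L₀/(k_a−k_1) = 0.170×21.1/(1.39−0.170) = 3.587/1.220 = 2.940 mg/L.
e^(−k_1 t) = e^(−0.170×1.057) = 0.8356; e^(−k_a t) = e^(−1.39×1.057) = 0.2302.
D = 2.940 × (0.8356 − 0.2302) + 0.557 × 0.2302 = 1.780 + 0.1282 = 1.908 mg/L.
DO = C_s − D = 10.1 − 1.908 = 8.192 mg/L.

DO ≈ 8.19 mg/L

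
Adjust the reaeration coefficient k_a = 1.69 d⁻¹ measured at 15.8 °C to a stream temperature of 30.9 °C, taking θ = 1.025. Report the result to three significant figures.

k_a(T₂) = k_a(T₁) · θ^(T₂−T₁) = 1.69 × 1.025^(30.9−15.8)
= 1.69 × 1.025^15.1 = 1.69 × 1.452 = 2.454 d⁻¹.

k_a ≈ 2.45 d⁻¹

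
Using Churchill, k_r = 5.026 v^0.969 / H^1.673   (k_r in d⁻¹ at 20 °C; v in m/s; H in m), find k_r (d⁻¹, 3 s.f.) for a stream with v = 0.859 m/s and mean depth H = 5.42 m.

k_r = 5.026 × 0.859^0.969 / 5.42^1.673 = 5.026 × 0.8631 / 16.90 = 0.2566 d⁻¹.

k_r ≈ 0.257 d⁻¹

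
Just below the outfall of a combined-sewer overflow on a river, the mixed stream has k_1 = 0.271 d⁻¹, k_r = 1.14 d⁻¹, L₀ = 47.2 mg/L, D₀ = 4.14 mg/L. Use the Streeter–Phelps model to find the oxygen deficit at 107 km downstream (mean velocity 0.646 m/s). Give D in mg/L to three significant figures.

D ≈ 7.57 mg/L

Travel time t = x/v = 107 km / (0.646 m/s) = 107000 m / 0.646 m/s = 165600 s = 1.917 d.
k_1 L₀/(k_r−k_1) = 0.271×47.2/(1.14−0.271) = 12.79/0.8690 = 14.72 mg/L.
e^(−k_1 t) = e^(−0.271×1.917) = 0.5948; e^(−k_r t) = e^(−1.14×1.917) = 0.1124.
D = 14.72 × (0.5948 − 0.1124) + 4.14 × 0.1124 = 7.100 + 0.4654 = 7.566 mg/L.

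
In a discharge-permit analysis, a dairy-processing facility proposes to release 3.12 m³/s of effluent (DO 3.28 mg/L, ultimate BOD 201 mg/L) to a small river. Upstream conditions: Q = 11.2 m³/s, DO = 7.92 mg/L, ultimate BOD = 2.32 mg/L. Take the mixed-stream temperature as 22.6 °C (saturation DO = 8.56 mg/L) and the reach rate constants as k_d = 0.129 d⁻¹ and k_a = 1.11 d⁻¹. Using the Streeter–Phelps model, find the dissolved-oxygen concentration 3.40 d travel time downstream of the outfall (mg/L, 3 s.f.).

Mixed DO = (11.2×7.92 + 3.12×3.28)/(11.2+3.12) = 98.94/14.32 = 6.909 mg/L.
Mixed L₀ = (11.2×2.32 + 3.12×201)/(14.32) = 653.1/14.32 = 45.61 mg/L.
Initial deficit D₀ = C_s − DO₀ = 8.56 − 6.909 = 1.651 mg/L.
D(3.40) = [0.129×45.61/(1.11−0.129)](e^(−0.129×3.40) − e^(−1.11×3.40)) + 1.651 e^(−1.11×3.40)
= 5.997 × (0.6449 − 0.02296) + 1.651 × 0.02296 = 3.768 mg/L.
DO = 8.56 − 3.768 = 4.792 mg/L.

DO ≈ 4.79 mg/L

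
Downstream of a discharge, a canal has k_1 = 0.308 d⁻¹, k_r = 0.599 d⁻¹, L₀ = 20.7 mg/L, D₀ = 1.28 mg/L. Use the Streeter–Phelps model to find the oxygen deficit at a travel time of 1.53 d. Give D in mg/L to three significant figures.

k_1 L₀/(k_r−k_1) = 0.308×20.7/(0.599−0.308) = 6.376/0.2910 = 21.91 mg/L.
e^(−k_1 t) = e^(−0.308×1.530) = 0.6242; e^(−k_r t) = e^(−0.599×1.530) = 0.3999.
D = 21.91 × (0.6242 − 0.3999) + 1.28 × 0.3999 = 4.914 + 0.5119 = 5.426 mg/L.

D ≈ 5.43 mg/L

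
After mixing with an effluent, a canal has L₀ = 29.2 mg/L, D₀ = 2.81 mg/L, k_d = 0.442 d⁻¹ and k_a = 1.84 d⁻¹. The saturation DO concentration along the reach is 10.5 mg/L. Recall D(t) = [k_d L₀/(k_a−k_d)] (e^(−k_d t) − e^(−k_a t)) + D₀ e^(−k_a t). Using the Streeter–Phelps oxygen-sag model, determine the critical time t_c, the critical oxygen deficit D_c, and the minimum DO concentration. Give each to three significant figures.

t_c ≈ 0.761 d; D_c ≈ 5.01 mg/L; min DO ≈ 5.49 mg/L

At the critical point dD/dt = 0, so k_d L₀ e^(−k_d t) = k_a D. Substituting D(t) from the Streeter–Phelps equation and solving for t gives
t_c = ln[(k_a/k_d)(1 − D₀(k_a−k_d)/(k_d L₀))] / (k_a−k_d).
Here k_a−k_d = 1.398 d⁻¹ and 1 − D₀(k_a−k_d)/(k_d L₀) = 1 − 2.81×1.398/(0.442×29.2) = 0.6956, so
t_c = ln(4.163 × 0.6956) / 1.398 = 1.063 / 1.398 = 0.7606 d.
D_c = (k_d/k_a) L₀ e^(−k_d t_c) = (0.442/1.84) × 29.2 × e^(−0.442×0.7606) = 0.2402 × 29.2 × 0.7145 = 5.012 mg/L.
Minimum DO = C_s − D_c = 10.5 − 5.012 = 5.488 mg/L.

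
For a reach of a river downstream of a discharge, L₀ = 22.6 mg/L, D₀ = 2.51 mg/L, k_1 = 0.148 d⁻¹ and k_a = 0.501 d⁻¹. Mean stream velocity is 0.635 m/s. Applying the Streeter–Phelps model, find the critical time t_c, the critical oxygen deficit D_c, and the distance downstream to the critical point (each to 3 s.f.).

At the critical point dD/dt = 0, so k_1 L₀ e^(−k_1 t) = k_a D. Substituting D(t) from the Streeter–Phelps equation and solving for t gives
t_c = ln[(k_a/k_1)(1 − D₀(k_a−k_1)/(k_1 L₀))] / (k_a−k_1).
Here k_a−k_1 = 0.3530 d⁻¹ and 1 − D₀(k_a−k_1)/(k_1 L₀) = 1 − 2.51×0.3530/(0.148×22.6) = 0.7351, so
t_c = ln(3.385 × 0.7351) / 0.3530 = 0.9116 / 0.3530 = 2.583 d.
L(t_c) = L₀ e^(−k_1 t_c) = 22.6 × 0.6823 = 15.42 mg/L, and at the critical point k_a D_c = k_1 L, so D_c = (0.148/0.501) × 15.42 = 4.556 mg/L.
x_c = v t_c = 0.635 m/s × 2.583 d × 86400 s/d = 141700 m ≈ 142 km.

t_c ≈ 2.58 d; D_c ≈ 4.56 mg/L; x_c ≈ 142 km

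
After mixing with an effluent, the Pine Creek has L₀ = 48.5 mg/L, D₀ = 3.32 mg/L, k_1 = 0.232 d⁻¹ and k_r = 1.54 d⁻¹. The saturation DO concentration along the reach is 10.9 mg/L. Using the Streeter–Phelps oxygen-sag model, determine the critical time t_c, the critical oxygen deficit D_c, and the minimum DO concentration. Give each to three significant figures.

With k_r/k_1 = 6.638 and 1 − D₀(k_r−k_1)/(k_1 L₀) = 0.6141,
t_c = ln(6.638 × 0.6141) / (1.54 − 0.232) = ln(4.076) / 1.308 = 1.405/1.308 = 1.074 d.
D_c = (k_1/k_r) L₀ e^(−k_1 t_c) = (0.232/1.54) × 48.5 × e^(−0.232×1.074) = 0.1506 × 48.5 × 0.7794 = 5.695 mg/L.
Minimum DO = C_s − D_c = 10.9 − 5.695 = 5.205 mg/L.

t_c ≈ 1.07 d; D_c ≈ 5.69 mg/L; min DO ≈ 5.21 mg/L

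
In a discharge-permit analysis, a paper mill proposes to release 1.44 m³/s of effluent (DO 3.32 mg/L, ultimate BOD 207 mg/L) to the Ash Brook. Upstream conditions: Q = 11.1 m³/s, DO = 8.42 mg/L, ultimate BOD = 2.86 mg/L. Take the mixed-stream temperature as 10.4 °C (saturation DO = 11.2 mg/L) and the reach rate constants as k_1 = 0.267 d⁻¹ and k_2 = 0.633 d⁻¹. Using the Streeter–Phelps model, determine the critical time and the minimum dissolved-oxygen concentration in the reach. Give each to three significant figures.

Mixed DO = (11.1×8.42 + 1.44×3.32)/(11.1+1.44) = 98.24/12.54 = 7.834 mg/L.
Mixed L₀ = (11.1×2.86 + 1.44×207)/(12.54) = 329.8/12.54 = 26.30 mg/L.
Initial deficit D₀ = C_s − DO₀ = 11.2 − 7.834 = 3.366 mg/L.
t_c = (1/0.3660) ln[(0.633/0.267)(1 − 3.366×0.3660/(0.267×26.30))] = 2.732 × ln(1.955) = 1.832 d.
D_c = (0.267/0.633) × 26.30 × e^(−0.267×1.832) = 0.4218 × 26.30 × 0.6132 = 6.803 mg/L.
Minimum DO = 11.2 − 6.803 = 4.397 mg/L.

t_c ≈ 1.83 d; minimum DO ≈ 4.40 mg/L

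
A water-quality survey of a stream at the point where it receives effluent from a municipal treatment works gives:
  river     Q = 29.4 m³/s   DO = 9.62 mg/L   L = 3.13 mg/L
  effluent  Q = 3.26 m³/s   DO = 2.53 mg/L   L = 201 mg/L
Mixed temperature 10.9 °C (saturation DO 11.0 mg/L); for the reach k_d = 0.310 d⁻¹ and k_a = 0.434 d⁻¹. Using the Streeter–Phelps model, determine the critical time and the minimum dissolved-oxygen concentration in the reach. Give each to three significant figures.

Mixed DO = (29.4×9.62 + 3.26×2.53)/(29.4+3.26) = 291.1/32.66 = 8.912 mg/L.
Mixed L₀ = (29.4×3.13 + 3.26×201)/(32.66) = 747.3/32.66 = 22.88 mg/L.
Initial deficit D₀ = C_s − DO₀ = 11.0 − 8.912 = 2.088 mg/L.
t_c = (1/0.1240) ln[(0.434/0.310)(1 − 2.088×0.1240/(0.310×22.88))] = 8.065 × ln(1.349) = 2.414 d.
D_c = (0.310/0.434) × 22.88 × e^(−0.310×2.414) = 0.7143 × 22.88 × 0.4732 = 7.734 mg/L.
Minimum DO = 11.0 − 7.734 = 3.266 mg/L.

t_c ≈ 2.41 d; minimum DO ≈ 3.27 mg/L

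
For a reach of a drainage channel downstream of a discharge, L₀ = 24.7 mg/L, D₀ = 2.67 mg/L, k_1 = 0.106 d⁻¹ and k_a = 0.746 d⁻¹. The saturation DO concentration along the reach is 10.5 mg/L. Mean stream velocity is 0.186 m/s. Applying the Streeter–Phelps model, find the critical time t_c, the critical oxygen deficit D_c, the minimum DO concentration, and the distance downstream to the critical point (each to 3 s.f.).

t_c ≈ 1.40 d; D_c ≈ 3.03 mg/L; min DO ≈ 7.47 mg/L; x_c ≈ 22.4 km

t_c = [1/(k_a−k_1)] ln[(k_a/k_1)(1 − D₀(k_a−k_1)/(k_1 L₀))]
= [1/(0.746−0.106)] ln[(0.746/0.106)(1 − 2.67×0.6400/(0.106×24.7))]
= (1/0.6400) ln[7.038 × 0.3473] = 1.562 × ln(2.444) = 1.562 × 0.8938 = 1.397 d.
L(t_c) = L₀ e^(−k_1 t_c) = 24.7 × 0.8624 = 21.30 mg/L, and at the critical point k_a D_c = k_1 L, so D_c = (0.106/0.746) × 21.30 = 3.027 mg/L.
Minimum DO = C_s − D_c = 10.5 − 3.027 = 7.473 mg/L.
x_c = v t_c = 0.186 m/s × 1.397 d × 86400 s/d = 22440 m ≈ 22.4 km.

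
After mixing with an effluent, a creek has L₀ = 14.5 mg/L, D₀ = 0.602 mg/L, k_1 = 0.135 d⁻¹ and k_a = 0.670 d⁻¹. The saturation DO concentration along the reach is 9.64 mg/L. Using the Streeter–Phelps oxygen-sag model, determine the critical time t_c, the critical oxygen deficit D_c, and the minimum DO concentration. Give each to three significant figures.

t_c ≈ 2.66 d; D_c ≈ 2.04 mg/L; min DO ≈ 7.60 mg/L

At the critical point dD/dt = 0, so k_1 L₀ e^(−k_1 t) = k_a D. Substituting D(t) from the Streeter–Phelps equation and solving for t gives
t_c = ln[(k_a/k_1)(1 − D₀(k_a−k_1)/(k_1 L₀))] / (k_a−k_1).
Here k_a−k_1 = 0.5350 d⁻¹ and 1 − D₀(k_a−k_1)/(k_1 L₀) = 1 − 0.602×0.5350/(0.135×14.5) = 0.8355, so
t_c = ln(4.963 × 0.8355) / 0.5350 = 1.422 / 0.5350 = 2.658 d.
L(t_c) = L₀ e^(−k_1 t_c) = 14.5 × 0.6985 = 10.13 mg/L, and at the critical point k_a D_c = k_1 L, so D_c = (0.135/0.670) × 10.13 = 2.041 mg/L.
Minimum DO = C_s − D_c = 9.64 − 2.041 = 7.599 mg/L.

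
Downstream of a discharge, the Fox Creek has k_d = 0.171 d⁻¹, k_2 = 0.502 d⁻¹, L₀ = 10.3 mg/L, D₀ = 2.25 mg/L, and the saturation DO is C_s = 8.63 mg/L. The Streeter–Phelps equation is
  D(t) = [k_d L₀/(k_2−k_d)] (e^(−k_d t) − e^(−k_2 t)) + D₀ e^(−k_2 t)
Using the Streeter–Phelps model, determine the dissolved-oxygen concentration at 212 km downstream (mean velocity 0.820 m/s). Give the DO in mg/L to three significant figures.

DO ≈ 6.12 mg/L

Travel time t = x/v = 212 km / (0.820 m/s) = 212000 m / 0.820 m/s = 258500 s = 2.992 d.
k_d L₀/(k_2−k_d) = 0.171×10.3/(0.502−0.171) = 1.761/0.3310 = 5.321 mg/L.
e^(−k_d t) = e^(−0.171×2.992) = 0.5995; e^(−k_2 t) = e^(−0.502×2.992) = 0.2227.
D = 5.321 × (0.5995 − 0.2227) + 2.25 × 0.2227 = 2.005 + 0.5010 = 2.506 mg/L.
DO = C_s − D = 8.63 − 2.506 = 6.124 mg/L.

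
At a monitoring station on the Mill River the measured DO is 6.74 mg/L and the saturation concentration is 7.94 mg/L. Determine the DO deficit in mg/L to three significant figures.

D ≈ 1.20 mg/L

D = C_s − C = 7.94 − 6.74 = 1.20 mg/L.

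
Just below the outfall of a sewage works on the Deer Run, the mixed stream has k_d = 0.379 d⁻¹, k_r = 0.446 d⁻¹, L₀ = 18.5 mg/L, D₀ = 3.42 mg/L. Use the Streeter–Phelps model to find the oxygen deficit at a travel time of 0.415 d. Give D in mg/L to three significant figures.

D ≈ 5.29 mg/L

k_d L₀/(k_r−k_d) = 0.379×18.5/(0.446−0.379) = 7.011/0.06700 = 104.6 mg/L.
e^(−k_d t) = e^(−0.379×0.4150) = 0.8545; e^(−k_r t) = e^(−0.446×0.4150) = 0.8310.
D = 104.6 × (0.8545 − 0.8310) + 3.42 × 0.8310 = 2.452 + 2.842 = 5.294 mg/L.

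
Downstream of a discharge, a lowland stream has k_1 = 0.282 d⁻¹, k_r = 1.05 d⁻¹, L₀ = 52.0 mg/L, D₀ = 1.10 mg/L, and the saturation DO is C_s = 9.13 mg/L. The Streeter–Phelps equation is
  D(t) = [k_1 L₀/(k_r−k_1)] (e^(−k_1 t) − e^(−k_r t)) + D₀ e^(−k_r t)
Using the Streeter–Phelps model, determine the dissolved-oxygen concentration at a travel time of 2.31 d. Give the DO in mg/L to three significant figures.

k_1 L₀/(k_r−k_1) = 0.282×52.0/(1.05−0.282) = 14.66/0.7680 = 19.09 mg/L.
e^(−k_1 t) = e^(−0.282×2.310) = 0.5213; e^(−k_r t) = e^(−1.05×2.310) = 0.08843.
D = 19.09 × (0.5213 − 0.08843) + 1.10 × 0.08843 = 8.265 + 0.09728 = 8.362 mg/L.
DO = C_s − D = 9.13 − 8.362 = 0.7676 mg/L.

DO ≈ 0.768 mg/L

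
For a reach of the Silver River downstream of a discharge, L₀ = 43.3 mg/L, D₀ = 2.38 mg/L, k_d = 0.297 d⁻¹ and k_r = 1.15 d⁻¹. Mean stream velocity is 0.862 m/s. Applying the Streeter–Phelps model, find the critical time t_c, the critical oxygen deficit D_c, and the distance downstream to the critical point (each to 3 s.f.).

t_c ≈ 1.39 d; D_c ≈ 7.41 mg/L; x_c ≈ 103 km

With k_r/k_d = 3.872 and 1 − D₀(k_r−k_d)/(k_d L₀) = 0.8421,
t_c = ln(3.872 × 0.8421) / (1.15 − 0.297) = ln(3.261) / 0.8530 = 1.182/0.8530 = 1.386 d.
L(t_c) = L₀ e^(−k_d t_c) = 43.3 × 0.6626 = 28.69 mg/L, and at the critical point k_r D_c = k_d L, so D_c = (0.297/1.15) × 28.69 = 7.410 mg/L.
x_c = v t_c = 0.862 m/s × 1.386 d × 86400 s/d = 103200 m ≈ 103 km.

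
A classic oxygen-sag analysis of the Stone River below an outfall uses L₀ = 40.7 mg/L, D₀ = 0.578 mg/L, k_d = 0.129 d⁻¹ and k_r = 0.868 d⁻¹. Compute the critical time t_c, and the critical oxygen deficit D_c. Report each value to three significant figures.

At the critical point dD/dt = 0, so k_d L₀ e^(−k_d t) = k_r D. Substituting D(t) from the Streeter–Phelps equation and solving for t gives
t_c = ln[(k_r/k_d)(1 − D₀(k_r−k_d)/(k_d L₀))] / (k_r−k_d).
Here k_r−k_d = 0.7390 d⁻¹ and 1 − D₀(k_r−k_d)/(k_d L₀) = 1 − 0.578×0.7390/(0.129×40.7) = 0.9186, so
t_c = ln(6.729 × 0.9186) / 0.7390 = 1.822 / 0.7390 = 2.465 d.
L(t_c) = L₀ e^(−k_d t_c) = 40.7 × 0.7276 = 29.61 mg/L, and at the critical point k_r D_c = k_d L, so D_c = (0.129/0.868) × 29.61 = 4.401 mg/L.

t_c ≈ 2.46 d; D_c ≈ 4.40 mg/L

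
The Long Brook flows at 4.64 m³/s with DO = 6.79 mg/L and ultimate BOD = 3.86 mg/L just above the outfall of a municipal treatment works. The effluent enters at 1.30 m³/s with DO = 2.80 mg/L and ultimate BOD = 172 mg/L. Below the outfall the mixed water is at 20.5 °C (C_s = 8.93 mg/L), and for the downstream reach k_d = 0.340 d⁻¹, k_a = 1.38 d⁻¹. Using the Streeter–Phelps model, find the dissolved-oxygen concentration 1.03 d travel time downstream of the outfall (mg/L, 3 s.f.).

DO ≈ 2.05 mg/L

Mixed DO = (4.64×6.79 + 1.30×2.80)/(4.64+1.30) = 35.15/5.940 = 5.917 mg/L.
Mixed L₀ = (4.64×3.86 + 1.30×172)/(5.940) = 241.5/5.940 = 40.66 mg/L.
Initial deficit D₀ = C_s − DO₀ = 8.93 − 5.917 = 3.013 mg/L.
D(1.03) = [0.340×40.66/(1.38−0.340)](e^(−0.340×1.03) − e^(−1.38×1.03)) + 3.013 e^(−1.38×1.03)
= 13.29 × (0.7045 − 0.2414) + 3.013 × 0.2414 = 6.884 mg/L.
DO = 8.93 − 6.884 = 2.046 mg/L.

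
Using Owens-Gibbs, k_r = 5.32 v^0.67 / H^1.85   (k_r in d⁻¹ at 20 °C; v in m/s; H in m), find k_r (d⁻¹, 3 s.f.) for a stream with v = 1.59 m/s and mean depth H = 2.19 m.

k_r = 5.32 × 1.59^0.67 / 2.19^1.85 = 5.32 × 1.364 / 4.264 = 1.702 d⁻¹.

k_r ≈ 1.70 d⁻¹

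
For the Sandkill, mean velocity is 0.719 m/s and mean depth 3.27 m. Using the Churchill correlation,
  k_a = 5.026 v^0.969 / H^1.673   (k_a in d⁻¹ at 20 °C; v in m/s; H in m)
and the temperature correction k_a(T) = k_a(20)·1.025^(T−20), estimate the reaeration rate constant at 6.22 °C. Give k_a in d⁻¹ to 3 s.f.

k_a(20) = 5.026 × 0.719^0.969 / 3.27^1.673 = 5.026 × 0.7264 / 7.258 = 0.5030 d⁻¹.
k_a(6.22) = 0.5030 × 1.025^(6.22−20) = 0.5030 × 0.7116 = 0.3579 d⁻¹.

k_a ≈ 0.358 d⁻¹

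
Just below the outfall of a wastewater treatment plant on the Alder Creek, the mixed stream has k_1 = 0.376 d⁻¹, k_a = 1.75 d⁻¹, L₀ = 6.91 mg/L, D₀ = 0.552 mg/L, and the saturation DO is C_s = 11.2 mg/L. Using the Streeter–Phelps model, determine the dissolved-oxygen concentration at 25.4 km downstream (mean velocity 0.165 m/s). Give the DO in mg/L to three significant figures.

Travel time t = x/v = 25.4 km / (0.165 m/s) = 25400 m / 0.165 m/s = 153900 s = 1.782 d.
k_1 L₀/(k_a−k_1) = 0.376×6.91/(1.75−0.376) = 2.598/1.374 = 1.891 mg/L.
e^(−k_1 t) = e^(−0.376×1.782) = 0.5117; e^(−k_a t) = e^(−1.75×1.782) = 0.04425.
D = 1.891 × (0.5117 − 0.04425) + 0.552 × 0.04425 = 0.8840 + 0.02442 = 0.9084 mg/L.
DO = C_s − D = 11.2 − 0.9084 = 10.29 mg/L.

DO ≈ 10.3 mg/L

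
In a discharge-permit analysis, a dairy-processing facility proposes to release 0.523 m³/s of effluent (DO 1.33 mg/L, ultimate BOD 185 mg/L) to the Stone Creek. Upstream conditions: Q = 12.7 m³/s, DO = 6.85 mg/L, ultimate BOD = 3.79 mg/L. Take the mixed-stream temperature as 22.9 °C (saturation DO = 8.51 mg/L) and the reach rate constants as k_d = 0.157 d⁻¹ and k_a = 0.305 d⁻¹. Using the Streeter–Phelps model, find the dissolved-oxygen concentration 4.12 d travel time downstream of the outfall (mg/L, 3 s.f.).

DO ≈ 5.20 mg/L

Mixed DO = (12.7×6.85 + 0.523×1.33)/(12.7+0.523) = 87.69/13.22 = 6.632 mg/L.
Mixed L₀ = (12.7×3.79 + 0.523×185)/(13.22) = 144.9/13.22 = 10.96 mg/L.
Initial deficit D₀ = C_s − DO₀ = 8.51 − 6.632 = 1.878 mg/L.
D(4.12) = [0.157×10.96/(0.305−0.157)](e^(−0.157×4.12) − e^(−0.305×4.12)) + 1.878 e^(−0.305×4.12)
= 11.62 × (0.5237 − 0.2846) + 1.878 × 0.2846 = 3.314 mg/L.
DO = 8.51 − 3.314 = 5.196 mg/L.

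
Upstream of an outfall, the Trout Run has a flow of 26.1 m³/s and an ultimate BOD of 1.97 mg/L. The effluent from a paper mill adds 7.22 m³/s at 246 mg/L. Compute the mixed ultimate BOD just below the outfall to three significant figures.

Flow-weighted mixing: C = (Q_r C_r + Q_w C_w)/(Q_r + Q_w)
= (26.1×1.97 + 7.22×246)/(26.1 + 7.22) = 1828/33.32 = 54.85 mg/L.

54.8 mg/L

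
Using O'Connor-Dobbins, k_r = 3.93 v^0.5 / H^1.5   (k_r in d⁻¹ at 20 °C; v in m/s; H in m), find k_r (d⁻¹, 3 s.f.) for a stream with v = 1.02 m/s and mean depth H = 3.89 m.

k_r = 3.93 × 1.02^0.5 / 3.89^1.5 = 3.93 × 1.010 / 7.672 = 0.5173 d⁻¹.

k_r ≈ 0.517 d⁻¹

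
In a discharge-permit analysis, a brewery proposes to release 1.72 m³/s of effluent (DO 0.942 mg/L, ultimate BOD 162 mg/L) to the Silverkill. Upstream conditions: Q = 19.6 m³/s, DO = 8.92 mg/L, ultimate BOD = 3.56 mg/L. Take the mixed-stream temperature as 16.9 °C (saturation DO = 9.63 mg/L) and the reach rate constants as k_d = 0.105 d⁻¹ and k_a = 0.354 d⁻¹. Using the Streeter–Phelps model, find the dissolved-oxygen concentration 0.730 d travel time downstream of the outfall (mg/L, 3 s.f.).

Mixed DO = (19.6×8.92 + 1.72×0.942)/(19.6+1.72) = 176.5/21.32 = 8.276 mg/L.
Mixed L₀ = (19.6×3.56 + 1.72×162)/(21.32) = 348.4/21.32 = 16.34 mg/L.
Initial deficit D₀ = C_s − DO₀ = 9.63 − 8.276 = 1.354 mg/L.
D(0.730) = [0.105×16.34/(0.354−0.105)](e^(−0.105×0.730) − e^(−0.354×0.730)) + 1.354 e^(−0.354×0.730)
= 6.891 × (0.9262 − 0.7723) + 1.354 × 0.7723 = 2.106 mg/L.
DO = 9.63 − 2.106 = 7.524 mg/L.

DO ≈ 7.52 mg/L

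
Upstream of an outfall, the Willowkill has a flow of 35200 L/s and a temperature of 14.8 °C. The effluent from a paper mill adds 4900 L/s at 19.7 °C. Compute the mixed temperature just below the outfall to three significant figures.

Flow-weighted mixing: C = (Q_r C_r + Q_w C_w)/(Q_r + Q_w)
= (35200×14.8 + 4900×19.7)/(35200 + 4900) = 617500/40100 = 15.40 °C.

15.4 °C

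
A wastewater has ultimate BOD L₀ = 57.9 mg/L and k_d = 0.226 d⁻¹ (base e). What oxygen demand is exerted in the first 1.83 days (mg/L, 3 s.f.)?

y ≈ 19.6 mg/L

y_t = L₀(1 − e^(−k_d t)) = 57.9 × (1 − e^(−0.226×1.83))
= 57.9 × (1 − 0.6613) = 57.9 × 0.3387 = 19.61 mg/L.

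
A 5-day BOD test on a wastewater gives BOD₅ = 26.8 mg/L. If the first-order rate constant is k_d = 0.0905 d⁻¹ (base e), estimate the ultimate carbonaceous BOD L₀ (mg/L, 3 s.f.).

L₀ ≈ 73.6 mg/L

BOD₅ = L₀(1 − e^(−5k_d)) ⇒ L₀ = BOD₅ / (1 − e^(−5×0.0905))
= 26.8 / (1 − 0.6360) = 26.8 / 0.3640 = 73.63 mg/L.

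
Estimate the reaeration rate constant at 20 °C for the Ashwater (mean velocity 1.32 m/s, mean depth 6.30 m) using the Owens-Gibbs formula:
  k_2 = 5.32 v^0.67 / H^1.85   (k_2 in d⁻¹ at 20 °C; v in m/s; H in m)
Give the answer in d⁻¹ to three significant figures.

k_2 ≈ 0.213 d⁻¹

k_2 = 5.32 × 1.32^0.67 / 6.30^1.85 = 5.32 × 1.204 / 30.11 = 0.2128 d⁻¹.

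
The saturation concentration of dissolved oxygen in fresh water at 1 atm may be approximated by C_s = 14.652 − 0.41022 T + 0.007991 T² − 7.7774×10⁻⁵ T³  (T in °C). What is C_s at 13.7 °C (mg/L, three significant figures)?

C_s ≈ 10.3 mg/L

C_s = 14.652 − 0.41022×13.7 + 0.007991×13.7² − 7.7774×10⁻⁵×13.7³ = 10.33 mg/L.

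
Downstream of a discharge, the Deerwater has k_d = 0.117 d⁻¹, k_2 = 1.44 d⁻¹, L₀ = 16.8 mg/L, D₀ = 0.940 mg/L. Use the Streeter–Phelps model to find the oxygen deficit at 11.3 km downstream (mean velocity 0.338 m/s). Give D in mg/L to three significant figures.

D ≈ 1.11 mg/L

Travel time t = x/v = 11.3 km / (0.338 m/s) = 11300 m / 0.338 m/s = 33430 s = 0.3869 d.
k_d L₀/(k_2−k_d) = 0.117×16.8/(1.44−0.117) = 1.966/1.323 = 1.486 mg/L.
e^(−k_d t) = e^(−0.117×0.3869) = 0.9557; e^(−k_2 t) = e^(−1.44×0.3869) = 0.5728.
D = 1.486 × (0.9557 − 0.5728) + 0.940 × 0.5728 = 0.5689 + 0.5384 = 1.107 mg/L.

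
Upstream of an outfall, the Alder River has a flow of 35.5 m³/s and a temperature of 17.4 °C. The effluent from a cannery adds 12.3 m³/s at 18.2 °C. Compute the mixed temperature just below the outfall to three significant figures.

Flow-weighted mixing: C = (Q_r C_r + Q_w C_w)/(Q_r + Q_w)
= (35.5×17.4 + 12.3×18.2)/(35.5 + 12.3) = 841.6/47.80 = 17.61 °C.

17.6 °C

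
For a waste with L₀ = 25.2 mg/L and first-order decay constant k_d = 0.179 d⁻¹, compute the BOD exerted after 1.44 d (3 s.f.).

y ≈ 5.73 mg/L

y_t = L₀(1 − e^(−k_d t)) = 25.2 × (1 − e^(−0.179×1.44))
= 25.2 × (1 − 0.7728) = 25.2 × 0.2272 = 5.726 mg/L.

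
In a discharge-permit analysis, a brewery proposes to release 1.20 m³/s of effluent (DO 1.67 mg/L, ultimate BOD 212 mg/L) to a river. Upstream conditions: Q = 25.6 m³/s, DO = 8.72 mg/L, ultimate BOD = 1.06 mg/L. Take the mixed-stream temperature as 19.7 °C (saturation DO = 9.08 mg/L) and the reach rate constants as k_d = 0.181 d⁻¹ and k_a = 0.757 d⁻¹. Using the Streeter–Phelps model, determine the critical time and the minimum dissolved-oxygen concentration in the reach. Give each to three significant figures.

t_c ≈ 2.09 d; minimum DO ≈ 7.36 mg/L

Mixed DO = (25.6×8.72 + 1.20×1.67)/(25.6+1.20) = 225.2/26.80 = 8.404 mg/L.
Mixed L₀ = (25.6×1.06 + 1.20×212)/(26.80) = 281.5/26.80 = 10.51 mg/L.
Initial deficit D₀ = C_s − DO₀ = 9.08 − 8.404 = 0.6757 mg/L.
t_c = (1/0.5760) ln[(0.757/0.181)(1 − 0.6757×0.5760/(0.181×10.51))] = 1.736 × ln(3.326) = 2.087 d.
D_c = (0.181/0.757) × 10.51 × e^(−0.181×2.087) = 0.2391 × 10.51 × 0.6855 = 1.722 mg/L.
Minimum DO = 9.08 − 1.722 = 7.358 mg/L.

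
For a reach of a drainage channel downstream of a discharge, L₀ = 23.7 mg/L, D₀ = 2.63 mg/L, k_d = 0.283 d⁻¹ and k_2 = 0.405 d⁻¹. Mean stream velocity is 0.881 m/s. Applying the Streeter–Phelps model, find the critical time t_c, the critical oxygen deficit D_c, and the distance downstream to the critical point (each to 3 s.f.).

t_c ≈ 2.54 d; D_c ≈ 8.08 mg/L; x_c ≈ 193 km

With k_2/k_d = 1.431 and 1 − D₀(k_2−k_d)/(k_d L₀) = 0.9522,
t_c = ln(1.431 × 0.9522) / (0.405 − 0.283) = ln(1.363) / 0.1220 = 0.3094/0.1220 = 2.536 d.
D_c = (k_d/k_2) L₀ e^(−k_d t_c) = (0.283/0.405) × 23.7 × e^(−0.283×2.536) = 0.6988 × 23.7 × 0.4878 = 8.079 mg/L.
x_c = v t_c = 0.881 m/s × 2.536 d × 86400 s/d = 193100 m ≈ 193 km.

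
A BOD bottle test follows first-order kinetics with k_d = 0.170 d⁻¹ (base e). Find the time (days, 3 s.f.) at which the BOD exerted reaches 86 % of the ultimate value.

y/L₀ = 1 − e^(−k_d t) = 0.86 ⇒ e^(−k_d t) = 0.140
t = −ln(0.140) / 0.170 = 1.966 / 0.170 = 11.57 d.

t ≈ 11.6 d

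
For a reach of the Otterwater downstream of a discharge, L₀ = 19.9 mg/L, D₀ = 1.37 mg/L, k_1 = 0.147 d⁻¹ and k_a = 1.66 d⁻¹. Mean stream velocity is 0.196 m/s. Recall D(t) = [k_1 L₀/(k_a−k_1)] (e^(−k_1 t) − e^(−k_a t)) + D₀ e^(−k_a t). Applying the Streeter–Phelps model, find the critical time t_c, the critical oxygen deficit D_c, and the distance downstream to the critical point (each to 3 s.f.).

With k_a/k_1 = 11.29 and 1 − D₀(k_a−k_1)/(k_1 L₀) = 0.2914,
t_c = ln(11.29 × 0.2914) / (1.66 − 0.147) = ln(3.291) / 1.513 = 1.191/1.513 = 0.7873 d.
L(t_c) = L₀ e^(−k_1 t_c) = 19.9 × 0.8907 = 17.73 mg/L, and at the critical point k_a D_c = k_1 L, so D_c = (0.147/1.66) × 17.73 = 1.570 mg/L.
x_c = v t_c = 0.196 m/s × 0.7873 d × 86400 s/d = 13330 m ≈ 13.3 km.

t_c ≈ 0.787 d; D_c ≈ 1.57 mg/L; x_c ≈ 13.3 km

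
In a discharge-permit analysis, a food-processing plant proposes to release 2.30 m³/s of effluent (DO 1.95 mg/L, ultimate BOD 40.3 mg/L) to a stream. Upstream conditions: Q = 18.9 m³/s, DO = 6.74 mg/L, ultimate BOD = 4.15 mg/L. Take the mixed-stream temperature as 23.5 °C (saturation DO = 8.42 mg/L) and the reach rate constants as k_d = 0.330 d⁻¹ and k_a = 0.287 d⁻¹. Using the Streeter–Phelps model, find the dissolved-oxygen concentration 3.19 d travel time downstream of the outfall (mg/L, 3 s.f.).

Mixed DO = (18.9×6.74 + 2.30×1.95)/(18.9+2.30) = 131.9/21.20 = 6.220 mg/L.
Mixed L₀ = (18.9×4.15 + 2.30×40.3)/(21.20) = 171.1/21.20 = 8.072 mg/L.
Initial deficit D₀ = C_s − DO₀ = 8.42 − 6.220 = 2.200 mg/L.
D(3.19) = [0.330×8.072/(0.287−0.330)](e^(−0.330×3.19) − e^(−0.287×3.19)) + 2.200 e^(−0.287×3.19)
= -61.95 × (0.3490 − 0.4003) + 2.200 × 0.4003 = 4.059 mg/L.
DO = 8.42 − 4.059 = 4.361 mg/L.

DO ≈ 4.36 mg/L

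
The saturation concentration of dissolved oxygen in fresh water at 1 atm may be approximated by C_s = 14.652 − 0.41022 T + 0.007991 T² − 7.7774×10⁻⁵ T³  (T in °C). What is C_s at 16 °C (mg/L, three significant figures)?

C_s = 14.652 − 0.41022×16 + 0.007991×16² − 7.7774×10⁻⁵×16³ = 9.816 mg/L.

C_s ≈ 9.82 mg/L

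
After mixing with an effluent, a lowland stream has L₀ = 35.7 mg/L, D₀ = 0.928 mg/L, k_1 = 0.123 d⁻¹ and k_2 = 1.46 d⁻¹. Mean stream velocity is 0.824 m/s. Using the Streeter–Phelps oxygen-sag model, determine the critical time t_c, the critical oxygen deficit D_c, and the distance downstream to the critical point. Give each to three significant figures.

At the critical point dD/dt = 0, so k_1 L₀ e^(−k_1 t) = k_2 D. Substituting D(t) from the Streeter–Phelps equation and solving for t gives
t_c = ln[(k_2/k_1)(1 − D₀(k_2−k_1)/(k_1 L₀))] / (k_2−k_1).
Here k_2−k_1 = 1.337 d⁻¹ and 1 − D₀(k_2−k_1)/(k_1 L₀) = 1 − 0.928×1.337/(0.123×35.7) = 0.7174, so
t_c = ln(11.87 × 0.7174) / 1.337 = 2.142 / 1.337 = 1.602 d.
D_c = (k_1/k_2) L₀ e^(−k_1 t_c) = (0.123/1.46) × 35.7 × e^(−0.123×1.602) = 0.08425 × 35.7 × 0.8211 = 2.470 mg/L.
x_c = v t_c = 0.824 m/s × 1.602 d × 86400 s/d = 114100 m ≈ 114 km.

t_c ≈ 1.60 d; D_c ≈ 2.47 mg/L; x_c ≈ 114 km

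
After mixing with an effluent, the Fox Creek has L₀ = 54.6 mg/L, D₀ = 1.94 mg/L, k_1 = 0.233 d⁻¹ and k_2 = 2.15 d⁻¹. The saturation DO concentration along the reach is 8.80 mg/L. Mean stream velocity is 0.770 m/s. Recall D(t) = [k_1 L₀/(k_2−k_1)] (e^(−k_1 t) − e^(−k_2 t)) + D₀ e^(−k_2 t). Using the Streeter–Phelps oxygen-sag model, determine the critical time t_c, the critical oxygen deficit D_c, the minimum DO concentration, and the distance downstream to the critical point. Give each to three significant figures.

With k_2/k_1 = 9.227 and 1 − D₀(k_2−k_1)/(k_1 L₀) = 0.7077,
t_c = ln(9.227 × 0.7077) / (2.15 − 0.233) = ln(6.530) / 1.917 = 1.876/1.917 = 0.9788 d.
L(t_c) = L₀ e^(−k_1 t_c) = 54.6 × 0.7961 = 43.47 mg/L, and at the critical point k_2 D_c = k_1 L, so D_c = (0.233/2.15) × 43.47 = 4.710 mg/L.
Minimum DO = C_s − D_c = 8.80 − 4.710 = 4.090 mg/L.
x_c = v t_c = 0.770 m/s × 0.9788 d × 86400 s/d = 65120 m ≈ 65.1 km.

t_c ≈ 0.979 d; D_c ≈ 4.71 mg/L; min DO ≈ 4.09 mg/L; x_c ≈ 65.1 km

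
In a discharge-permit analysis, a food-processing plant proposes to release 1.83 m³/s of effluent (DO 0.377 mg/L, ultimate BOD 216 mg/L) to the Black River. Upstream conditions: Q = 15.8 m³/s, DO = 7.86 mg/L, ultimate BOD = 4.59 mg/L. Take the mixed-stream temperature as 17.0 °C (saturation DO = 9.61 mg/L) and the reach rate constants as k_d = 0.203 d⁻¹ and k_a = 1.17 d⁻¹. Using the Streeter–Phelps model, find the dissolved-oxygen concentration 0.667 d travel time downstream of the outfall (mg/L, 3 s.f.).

Mixed DO = (15.8×7.86 + 1.83×0.377)/(15.8+1.83) = 124.9/17.63 = 7.083 mg/L.
Mixed L₀ = (15.8×4.59 + 1.83×216)/(17.63) = 467.8/17.63 = 26.53 mg/L.
Initial deficit D₀ = C_s − DO₀ = 9.61 − 7.083 = 2.527 mg/L.
D(0.667) = [0.203×26.53/(1.17−0.203)](e^(−0.203×0.667) − e^(−1.17×0.667)) + 2.527 e^(−1.17×0.667)
= 5.570 × (0.8734 − 0.4582) + 2.527 × 0.4582 = 3.470 mg/L.
DO = 9.61 − 3.470 = 6.140 mg/L.

DO ≈ 6.14 mg/L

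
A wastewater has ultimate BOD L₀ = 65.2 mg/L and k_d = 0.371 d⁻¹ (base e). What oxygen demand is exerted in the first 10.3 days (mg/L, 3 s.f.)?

y_t = L₀(1 − e^(−k_d t)) = 65.2 × (1 − e^(−0.371×10.3))
= 65.2 × (1 − 0.02190) = 65.2 × 0.9781 = 63.77 mg/L.

y ≈ 63.8 mg/L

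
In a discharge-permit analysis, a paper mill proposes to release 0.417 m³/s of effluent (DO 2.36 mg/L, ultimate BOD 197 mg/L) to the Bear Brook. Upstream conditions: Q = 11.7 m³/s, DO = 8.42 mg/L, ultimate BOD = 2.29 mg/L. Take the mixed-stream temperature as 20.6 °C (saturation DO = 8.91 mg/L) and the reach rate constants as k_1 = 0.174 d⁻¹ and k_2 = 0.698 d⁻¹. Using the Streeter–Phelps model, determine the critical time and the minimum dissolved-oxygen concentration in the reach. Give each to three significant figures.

Mixed DO = (11.7×8.42 + 0.417×2.36)/(11.7+0.417) = 99.50/12.12 = 8.211 mg/L.
Mixed L₀ = (11.7×2.29 + 0.417×197)/(12.12) = 108.9/12.12 = 8.991 mg/L.
Initial deficit D₀ = C_s − DO₀ = 8.91 − 8.211 = 0.6986 mg/L.
t_c = (1/0.5240) ln[(0.698/0.174)(1 − 0.6986×0.5240/(0.174×8.991))] = 1.908 × ln(3.073) = 2.142 d.
D_c = (0.174/0.698) × 8.991 × e^(−0.174×2.142) = 0.2493 × 8.991 × 0.6888 = 1.544 mg/L.
Minimum DO = 8.91 − 1.544 = 7.366 mg/L.

t_c ≈ 2.14 d; minimum DO ≈ 7.37 mg/L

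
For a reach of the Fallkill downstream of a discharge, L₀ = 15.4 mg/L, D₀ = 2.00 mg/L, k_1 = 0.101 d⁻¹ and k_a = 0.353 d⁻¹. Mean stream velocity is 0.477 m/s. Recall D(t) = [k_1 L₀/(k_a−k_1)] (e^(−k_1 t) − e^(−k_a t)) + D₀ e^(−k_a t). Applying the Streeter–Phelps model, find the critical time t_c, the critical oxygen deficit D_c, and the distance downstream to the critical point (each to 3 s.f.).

With k_a/k_1 = 3.495 and 1 − D₀(k_a−k_1)/(k_1 L₀) = 0.6760,
t_c = ln(3.495 × 0.6760) / (0.353 − 0.101) = ln(2.363) / 0.2520 = 0.8597/0.2520 = 3.412 d.
D_c = (k_1/k_a) L₀ e^(−k_1 t_c) = (0.101/0.353) × 15.4 × e^(−0.101×3.412) = 0.2861 × 15.4 × 0.7085 = 3.122 mg/L.
x_c = v t_c = 0.477 m/s × 3.412 d × 86400 s/d = 140600 m ≈ 141 km.

t_c ≈ 3.41 d; D_c ≈ 3.12 mg/L; x_c ≈ 141 km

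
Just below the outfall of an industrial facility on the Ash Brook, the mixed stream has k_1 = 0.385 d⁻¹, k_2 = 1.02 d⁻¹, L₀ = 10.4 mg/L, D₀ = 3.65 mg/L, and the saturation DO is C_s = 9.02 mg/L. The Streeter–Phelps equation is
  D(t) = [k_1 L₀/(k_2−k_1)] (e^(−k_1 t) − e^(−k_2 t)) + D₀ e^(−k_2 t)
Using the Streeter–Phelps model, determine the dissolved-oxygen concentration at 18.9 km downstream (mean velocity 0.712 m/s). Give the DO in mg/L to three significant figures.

Travel time t = x/v = 18.9 km / (0.712 m/s) = 18900 m / 0.712 m/s = 26540 s = 0.3072 d.
k_1 L₀/(k_2−k_1) = 0.385×10.4/(1.02−0.385) = 4.004/0.6350 = 6.306 mg/L.
e^(−k_1 t) = e^(−0.385×0.3072) = 0.8884; e^(−k_2 t) = e^(−1.02×0.3072) = 0.7310.
D = 6.306 × (0.8884 − 0.7310) + 3.65 × 0.7310 = 0.9929 + 2.668 = 3.661 mg/L.
DO = C_s − D = 9.02 − 3.661 = 5.359 mg/L.

DO ≈ 5.36 mg/L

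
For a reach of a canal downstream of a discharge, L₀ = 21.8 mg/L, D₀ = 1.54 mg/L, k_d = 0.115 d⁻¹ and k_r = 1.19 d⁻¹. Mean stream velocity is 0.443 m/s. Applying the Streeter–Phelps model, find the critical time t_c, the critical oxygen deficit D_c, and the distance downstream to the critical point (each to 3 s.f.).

At the critical point dD/dt = 0, so k_d L₀ e^(−k_d t) = k_r D. Substituting D(t) from the Streeter–Phelps equation and solving for t gives
t_c = ln[(k_r/k_d)(1 − D₀(k_r−k_d)/(k_d L₀))] / (k_r−k_d).
Here k_r−k_d = 1.075 d⁻¹ and 1 − D₀(k_r−k_d)/(k_d L₀) = 1 − 1.54×1.075/(0.115×21.8) = 0.3396, so
t_c = ln(10.35 × 0.3396) / 1.075 = 1.257 / 1.075 = 1.169 d.
D_c = (k_d/k_r) L₀ e^(−k_d t_c) = (0.115/1.19) × 21.8 × e^(−0.115×1.169) = 0.09664 × 21.8 × 0.8742 = 1.842 mg/L.
x_c = v t_c = 0.443 m/s × 1.169 d × 86400 s/d = 44750 m ≈ 44.8 km.

t_c ≈ 1.17 d; D_c ≈ 1.84 mg/L; x_c ≈ 44.8 km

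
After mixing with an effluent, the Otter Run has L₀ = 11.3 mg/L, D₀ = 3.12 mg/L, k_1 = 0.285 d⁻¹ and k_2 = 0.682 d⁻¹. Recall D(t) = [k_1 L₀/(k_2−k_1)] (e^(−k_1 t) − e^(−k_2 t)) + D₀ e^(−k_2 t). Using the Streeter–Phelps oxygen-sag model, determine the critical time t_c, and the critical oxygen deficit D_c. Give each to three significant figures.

With k_2/k_1 = 2.393 and 1 − D₀(k_2−k_1)/(k_1 L₀) = 0.6154,
t_c = ln(2.393 × 0.6154) / (0.682 − 0.285) = ln(1.473) / 0.3970 = 0.3870/0.3970 = 0.9749 d.
L(t_c) = L₀ e^(−k_1 t_c) = 11.3 × 0.7574 = 8.559 mg/L, and at the critical point k_2 D_c = k_1 L, so D_c = (0.285/0.682) × 8.559 = 3.577 mg/L.

t_c ≈ 0.975 d; D_c ≈ 3.58 mg/L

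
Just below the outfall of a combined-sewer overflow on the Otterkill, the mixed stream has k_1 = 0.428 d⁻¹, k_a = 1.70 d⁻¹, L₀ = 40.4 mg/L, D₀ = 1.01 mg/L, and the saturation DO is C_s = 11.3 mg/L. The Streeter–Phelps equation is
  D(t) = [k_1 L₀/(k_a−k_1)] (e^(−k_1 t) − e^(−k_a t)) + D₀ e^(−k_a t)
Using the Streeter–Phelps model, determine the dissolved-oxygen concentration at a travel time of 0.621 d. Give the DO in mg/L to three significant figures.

DO ≈ 5.26 mg/L

k_1 L₀/(k_a−k_1) = 0.428×40.4/(1.70−0.428) = 17.29/1.272 = 13.59 mg/L.
e^(−k_1 t) = e^(−0.428×0.6210) = 0.7666; e^(−k_a t) = e^(−1.70×0.6210) = 0.3479.
D = 13.59 × (0.7666 − 0.3479) + 1.01 × 0.3479 = 5.691 + 0.3514 = 6.042 mg/L.
DO = C_s − D = 11.3 − 6.042 = 5.258 mg/L.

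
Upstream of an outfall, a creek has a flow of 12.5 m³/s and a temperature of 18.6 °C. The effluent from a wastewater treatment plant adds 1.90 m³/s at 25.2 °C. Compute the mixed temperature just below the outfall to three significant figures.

19.5 °C

Flow-weighted mixing: C = (Q_r C_r + Q_w C_w)/(Q_r + Q_w)
= (12.5×18.6 + 1.90×25.2)/(12.5 + 1.90) = 280.4/14.40 = 19.47 °C.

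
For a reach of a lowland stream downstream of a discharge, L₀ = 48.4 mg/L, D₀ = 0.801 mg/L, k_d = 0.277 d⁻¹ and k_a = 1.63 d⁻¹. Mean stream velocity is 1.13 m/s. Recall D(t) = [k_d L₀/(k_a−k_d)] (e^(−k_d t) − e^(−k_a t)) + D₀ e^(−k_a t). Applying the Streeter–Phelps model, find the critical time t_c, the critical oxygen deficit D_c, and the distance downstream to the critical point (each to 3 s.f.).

t_c ≈ 1.25 d; D_c ≈ 5.82 mg/L; x_c ≈ 122 km

With k_a/k_d = 5.884 and 1 − D₀(k_a−k_d)/(k_d L₀) = 0.9192,
t_c = ln(5.884 × 0.9192) / (1.63 − 0.277) = ln(5.409) / 1.353 = 1.688/1.353 = 1.248 d.
D_c = (k_d/k_a) L₀ e^(−k_d t_c) = (0.277/1.63) × 48.4 × e^(−0.277×1.248) = 0.1699 × 48.4 × 0.7078 = 5.822 mg/L.
x_c = v t_c = 1.13 m/s × 1.248 d × 86400 s/d = 121800 m ≈ 122 km.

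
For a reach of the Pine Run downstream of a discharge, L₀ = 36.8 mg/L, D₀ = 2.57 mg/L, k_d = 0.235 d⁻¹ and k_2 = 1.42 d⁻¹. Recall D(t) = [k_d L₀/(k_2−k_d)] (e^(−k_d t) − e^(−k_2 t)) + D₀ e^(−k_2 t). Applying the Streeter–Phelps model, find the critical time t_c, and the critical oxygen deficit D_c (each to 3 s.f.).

t_c ≈ 1.15 d; D_c ≈ 4.65 mg/L

t_c = [1/(k_2−k_d)] ln[(k_2/k_d)(1 − D₀(k_2−k_d)/(k_d L₀))]
= [1/(1.42−0.235)] ln[(1.42/0.235)(1 − 2.57×1.185/(0.235×36.8))]
= (1/1.185) ln[6.043 × 0.6478] = 0.8439 × ln(3.915) = 0.8439 × 1.365 = 1.152 d.
D_c = (k_d/k_2) L₀ e^(−k_d t_c) = (0.235/1.42) × 36.8 × e^(−0.235×1.152) = 0.1655 × 36.8 × 0.7629 = 4.646 mg/L.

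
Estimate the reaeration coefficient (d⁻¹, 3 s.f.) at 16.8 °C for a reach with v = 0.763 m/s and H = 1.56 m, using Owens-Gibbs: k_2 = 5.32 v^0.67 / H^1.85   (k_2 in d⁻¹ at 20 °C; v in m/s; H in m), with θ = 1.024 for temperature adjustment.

k_2 ≈ 1.81 d⁻¹

k_2(20) = 5.32 × 0.763^0.67 / 1.56^1.85 = 5.32 × 0.8342 / 2.277 = 1.949 d⁻¹.
k_2(16.8) = 1.949 × 1.024^(16.8−20) = 1.949 × 0.9269 = 1.807 d⁻¹.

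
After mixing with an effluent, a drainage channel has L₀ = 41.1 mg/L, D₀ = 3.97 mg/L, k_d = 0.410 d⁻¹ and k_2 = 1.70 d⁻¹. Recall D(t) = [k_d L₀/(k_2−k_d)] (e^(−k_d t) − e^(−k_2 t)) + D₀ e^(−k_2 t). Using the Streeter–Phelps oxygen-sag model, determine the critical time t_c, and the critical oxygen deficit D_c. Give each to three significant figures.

At the critical point dD/dt = 0, so k_d L₀ e^(−k_d t) = k_2 D. Substituting D(t) from the Streeter–Phelps equation and solving for t gives
t_c = ln[(k_2/k_d)(1 − D₀(k_2−k_d)/(k_d L₀))] / (k_2−k_d).
Here k_2−k_d = 1.290 d⁻¹ and 1 − D₀(k_2−k_d)/(k_d L₀) = 1 − 3.97×1.290/(0.410×41.1) = 0.6961, so
t_c = ln(4.146 × 0.6961) / 1.290 = 1.060 / 1.290 = 0.8217 d.
D_c = (k_d/k_2) L₀ e^(−k_d t_c) = (0.410/1.70) × 41.1 × e^(−0.410×0.8217) = 0.2412 × 41.1 × 0.7140 = 7.077 mg/L.

t_c ≈ 0.822 d; D_c ≈ 7.08 mg/L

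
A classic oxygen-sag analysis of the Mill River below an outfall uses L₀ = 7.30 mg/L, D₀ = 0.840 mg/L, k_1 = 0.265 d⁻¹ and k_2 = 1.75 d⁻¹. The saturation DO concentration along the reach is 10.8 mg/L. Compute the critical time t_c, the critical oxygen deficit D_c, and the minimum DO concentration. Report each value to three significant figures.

t_c ≈ 0.574 d; D_c ≈ 0.949 mg/L; min DO ≈ 9.85 mg/L

t_c = [1/(k_2−k_1)] ln[(k_2/k_1)(1 − D₀(k_2−k_1)/(k_1 L₀))]
= [1/(1.75−0.265)] ln[(1.75/0.265)(1 − 0.840×1.485/(0.265×7.30))]
= (1/1.485) ln[6.604 × 0.3552] = 0.6734 × ln(2.346) = 0.6734 × 0.8525 = 0.5741 d.
L(t_c) = L₀ e^(−k_1 t_c) = 7.30 × 0.8589 = 6.270 mg/L, and at the critical point k_2 D_c = k_1 L, so D_c = (0.265/1.75) × 6.270 = 0.9494 mg/L.
Minimum DO = C_s − D_c = 10.8 − 0.9494 = 9.851 mg/L.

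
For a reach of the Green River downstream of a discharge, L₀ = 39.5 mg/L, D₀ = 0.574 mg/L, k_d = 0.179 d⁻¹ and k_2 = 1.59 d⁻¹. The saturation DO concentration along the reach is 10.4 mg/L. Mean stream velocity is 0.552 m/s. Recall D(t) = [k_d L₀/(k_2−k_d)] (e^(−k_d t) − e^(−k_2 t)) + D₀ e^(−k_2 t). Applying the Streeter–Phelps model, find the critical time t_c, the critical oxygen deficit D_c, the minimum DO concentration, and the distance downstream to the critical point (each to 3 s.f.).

t_c ≈ 1.46 d; D_c ≈ 3.42 mg/L; min DO ≈ 6.98 mg/L; x_c ≈ 69.7 km

At the critical point dD/dt = 0, so k_d L₀ e^(−k_d t) = k_2 D. Substituting D(t) from the Streeter–Phelps equation and solving for t gives
t_c = ln[(k_2/k_d)(1 − D₀(k_2−k_d)/(k_d L₀))] / (k_2−k_d).
Here k_2−k_d = 1.411 d⁻¹ and 1 − D₀(k_2−k_d)/(k_d L₀) = 1 − 0.574×1.411/(0.179×39.5) = 0.8855, so
t_c = ln(8.883 × 0.8855) / 1.411 = 2.062 / 1.411 = 1.462 d.
D_c = (k_d/k_2) L₀ e^(−k_d t_c) = (0.179/1.59) × 39.5 × e^(−0.179×1.462) = 0.1126 × 39.5 × 0.7698 = 3.423 mg/L.
Minimum DO = C_s − D_c = 10.4 − 3.423 = 6.977 mg/L.
x_c = v t_c = 0.552 m/s × 1.462 d × 86400 s/d = 69710 m ≈ 69.7 km.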